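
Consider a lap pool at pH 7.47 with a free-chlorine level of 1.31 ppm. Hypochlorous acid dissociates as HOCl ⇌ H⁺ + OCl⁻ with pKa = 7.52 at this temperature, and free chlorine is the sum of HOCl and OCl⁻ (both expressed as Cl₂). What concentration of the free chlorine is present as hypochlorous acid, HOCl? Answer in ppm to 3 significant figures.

[OCl⁻]/[HOCl] = 10^(pH − pKa) = 10^(7.47 − 7.52) = 10^-0.05 = 0.8913.
Fraction as HOCl = 1 / (1 + 0.8913) = 0.5288.
HOCl = 0.5288 × 1.31 ppm = 0.6927 ppm.

0.693 ppm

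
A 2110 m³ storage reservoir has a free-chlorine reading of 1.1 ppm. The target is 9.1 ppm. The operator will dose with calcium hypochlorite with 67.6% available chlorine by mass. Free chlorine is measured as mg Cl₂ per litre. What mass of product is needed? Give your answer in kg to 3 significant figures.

Volume: 2110 m³ = 2,110,000 L.
Chlorine deficit: 9.1 − 1.1 = 8 ppm = 8 mg/L as Cl₂.
Cl₂ equivalent needed: 8 mg/L × 2,110,000 L = 16,880,000 mg = 16,880 g.
Product at 67.6% available chlorine: 16,880 / 0.676 = 24,970 g.

25.0 kg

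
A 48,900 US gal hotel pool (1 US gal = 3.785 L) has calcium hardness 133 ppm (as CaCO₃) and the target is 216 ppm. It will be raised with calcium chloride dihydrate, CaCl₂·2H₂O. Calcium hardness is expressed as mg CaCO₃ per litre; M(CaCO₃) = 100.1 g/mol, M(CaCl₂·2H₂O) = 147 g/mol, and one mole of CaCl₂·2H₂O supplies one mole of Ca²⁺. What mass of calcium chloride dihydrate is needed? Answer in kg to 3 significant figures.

22.6 kg

Volume: 48,900 US gal × 3.785 L/gal = 185,086 L.
Hardness to add: (216 − 133) = 83 mg/L as CaCO₃ × 185,086 L = 15,360 g as CaCO₃.
Moles of Ca²⁺ (1 mol Ca²⁺ ≡ 1 mol CaCO₃): 15,360 / 100.1 g/mol = 153.5 mol.
Mass of CaCl₂·2H₂O: 153.5 × 147 = 22,560 g.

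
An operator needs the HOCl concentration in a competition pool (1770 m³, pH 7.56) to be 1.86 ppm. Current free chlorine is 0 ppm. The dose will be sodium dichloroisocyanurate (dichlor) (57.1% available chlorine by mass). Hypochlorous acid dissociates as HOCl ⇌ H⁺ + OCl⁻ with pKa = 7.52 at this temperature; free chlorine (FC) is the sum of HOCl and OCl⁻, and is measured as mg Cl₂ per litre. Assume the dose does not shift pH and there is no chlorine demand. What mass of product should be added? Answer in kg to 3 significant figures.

Volume: 1770 m³ = 1,770,000 L.
[OCl⁻]/[HOCl] = 10^(pH − pKa) = 10^(7.56 − 7.52) = 1.096; fraction as HOCl = 1/(1 + 1.096) = 0.477.
Free chlorine required for 1.86 ppm HOCl: 1.86 / 0.477 = 3.899 ppm.
FC to add: 3.899 − 0 = 3.899 mg/L as Cl₂.
Cl₂ equivalent: 3.899 mg/L × 1,770,000 L = 6902 g.
Product at 57.1% available Cl: 6902 / 0.571 = 12,090 g.

12.1 kg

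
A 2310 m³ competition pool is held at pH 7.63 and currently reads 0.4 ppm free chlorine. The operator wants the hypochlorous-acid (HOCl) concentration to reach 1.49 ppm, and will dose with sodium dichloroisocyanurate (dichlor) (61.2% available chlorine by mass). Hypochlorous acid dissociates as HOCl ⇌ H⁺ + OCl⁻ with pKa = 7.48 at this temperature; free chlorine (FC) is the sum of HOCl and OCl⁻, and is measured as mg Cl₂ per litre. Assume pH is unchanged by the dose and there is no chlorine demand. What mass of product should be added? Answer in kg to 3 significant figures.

12.1 kg

Volume: 2310 m³ = 2,310,000 L.
[OCl⁻]/[HOCl] = 10^(pH − pKa) = 10^(7.63 − 7.48) = 1.413; fraction as HOCl = 1/(1 + 1.413) = 0.4145.
Free chlorine required for 1.49 ppm HOCl: 1.49 / 0.4145 = 3.595 ppm.
FC to add: 3.595 − 0.4 = 3.195 mg/L as Cl₂.
Cl₂ equivalent: 3.195 mg/L × 2,310,000 L = 7380 g.
Product at 61.2% available Cl: 7380 / 0.612 = 12,060 g.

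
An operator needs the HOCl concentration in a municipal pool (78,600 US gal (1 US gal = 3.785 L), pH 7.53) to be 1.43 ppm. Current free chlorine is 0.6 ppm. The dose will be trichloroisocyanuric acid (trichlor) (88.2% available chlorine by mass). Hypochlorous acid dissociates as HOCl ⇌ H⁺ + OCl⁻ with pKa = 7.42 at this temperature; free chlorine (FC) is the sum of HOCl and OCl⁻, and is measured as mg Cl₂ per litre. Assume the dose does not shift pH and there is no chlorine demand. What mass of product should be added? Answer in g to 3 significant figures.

Volume: 78,600 US gal × 3.785 L/gal = 297,501 L.
[OCl⁻]/[HOCl] = 10^(pH − pKa) = 10^(7.53 − 7.42) = 1.288; fraction as HOCl = 1/(1 + 1.288) = 0.437.
Free chlorine required for 1.43 ppm HOCl: 1.43 / 0.437 = 3.272 ppm.
FC to add: 3.272 − 0.6 = 2.672 mg/L as Cl₂.
Cl₂ equivalent: 2.672 mg/L × 297,501 L = 795 g.
Product at 88.2% available Cl: 795 / 0.882 = 901.3 g.

901 g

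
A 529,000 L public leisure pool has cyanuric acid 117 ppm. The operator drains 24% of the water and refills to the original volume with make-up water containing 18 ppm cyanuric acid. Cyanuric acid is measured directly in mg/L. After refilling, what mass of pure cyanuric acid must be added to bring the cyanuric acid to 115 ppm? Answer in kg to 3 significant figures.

11.5 kg

After draining 24% and refilling: 117 × 0.76 + 18 × 0.24 = 93.24 ppm.
Deficit to target: 115 − 93.24 = 21.76 mg/L.
Mass: 21.76 mg/L × 529,000 L = 11,510 g cyanuric acid.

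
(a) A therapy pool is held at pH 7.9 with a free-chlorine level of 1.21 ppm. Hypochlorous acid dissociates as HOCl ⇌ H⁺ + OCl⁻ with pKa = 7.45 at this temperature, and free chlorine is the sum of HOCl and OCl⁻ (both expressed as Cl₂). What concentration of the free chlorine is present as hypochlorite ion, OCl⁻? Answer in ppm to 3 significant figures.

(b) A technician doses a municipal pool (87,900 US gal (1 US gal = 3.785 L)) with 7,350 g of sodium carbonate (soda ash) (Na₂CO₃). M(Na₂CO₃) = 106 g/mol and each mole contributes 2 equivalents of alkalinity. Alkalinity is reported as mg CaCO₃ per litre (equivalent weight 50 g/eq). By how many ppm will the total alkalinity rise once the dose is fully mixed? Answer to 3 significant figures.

(a) 0.893 ppm; (b) 20.8 ppm

(a) [OCl⁻]/[HOCl] = 10^(pH − pKa) = 10^(7.9 − 7.45) = 10^0.45 = 2.818.
(a) Fraction as HOCl = 1 / (1 + 2.818) = 0.2619.
(a) OCl⁻ = (1 − 0.2619) × 1.21 ppm = 0.8931 ppm.

(b) Volume: 87,900 US gal × 3.785 L/gal = 332,702 L.
(b) Moles of Na₂CO₃: 7,350 g ÷ 106 g/mol = 69.34 mol → 138.7 eq of alkalinity.
(b) As CaCO₃: 138.7 eq × 50 g/eq = 6934 g.
(b) Rise: 6934 g / 332,702 L × 1000 = 20.84 mg/L.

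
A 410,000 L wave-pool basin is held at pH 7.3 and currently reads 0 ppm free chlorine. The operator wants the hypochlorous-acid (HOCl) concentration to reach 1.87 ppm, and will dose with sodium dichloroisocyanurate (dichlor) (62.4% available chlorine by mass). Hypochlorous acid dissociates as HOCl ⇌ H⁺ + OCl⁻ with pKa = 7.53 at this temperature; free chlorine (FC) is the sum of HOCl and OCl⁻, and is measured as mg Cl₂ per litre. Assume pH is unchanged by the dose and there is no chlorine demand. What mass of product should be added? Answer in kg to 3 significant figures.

1.95 kg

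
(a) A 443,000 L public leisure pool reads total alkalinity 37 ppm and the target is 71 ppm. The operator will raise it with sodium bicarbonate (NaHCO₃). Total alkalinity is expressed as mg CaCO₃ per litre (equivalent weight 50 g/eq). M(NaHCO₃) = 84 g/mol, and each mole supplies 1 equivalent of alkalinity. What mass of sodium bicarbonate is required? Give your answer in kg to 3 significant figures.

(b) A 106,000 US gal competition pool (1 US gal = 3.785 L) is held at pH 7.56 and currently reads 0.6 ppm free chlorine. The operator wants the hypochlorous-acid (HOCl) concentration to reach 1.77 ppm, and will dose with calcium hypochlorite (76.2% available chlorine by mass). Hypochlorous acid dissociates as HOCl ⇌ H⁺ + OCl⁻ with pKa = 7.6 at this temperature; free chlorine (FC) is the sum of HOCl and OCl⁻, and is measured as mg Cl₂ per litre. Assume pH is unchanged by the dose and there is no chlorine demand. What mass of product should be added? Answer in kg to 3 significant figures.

(a) 25.3 kg; (b) 1.47 kg

(a) Alkalinity to add: (71 − 37) = 34 mg/L as CaCO₃ × 443,000 L = 15,060 g as CaCO₃.
(a) Equivalents: 15,060 g ÷ 50 g/eq = 301.2 eq.
(a) NaHCO₃ supplies 1 eq per mole → 301.2 mol.
(a) Mass: 301.2 mol × 84 g/mol = 25,300 g.

(b) Volume: 106,000 US gal × 3.785 L/gal = 401,210 L.
(b) [OCl⁻]/[HOCl] = 10^(pH − pKa) = 10^(7.56 − 7.6) = 0.912; fraction as HOCl = 1/(1 + 0.912) = 0.523.
(b) Free chlorine required for 1.77 ppm HOCl: 1.77 / 0.523 = 3.384 ppm.
(b) FC to add: 3.384 − 0.6 = 2.784 mg/L as Cl₂.
(b) Cl₂ equivalent: 2.784 mg/L × 401,210 L = 1117 g.
(b) Product at 76.2% available Cl: 1117 / 0.762 = 1466 g.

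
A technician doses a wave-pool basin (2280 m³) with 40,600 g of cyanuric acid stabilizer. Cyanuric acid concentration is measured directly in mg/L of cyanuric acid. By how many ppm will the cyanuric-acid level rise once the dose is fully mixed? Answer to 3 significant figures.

Volume: 2280 m³ = 2,280,000 L.
Rise: 40,600 g / 2,280,000 L × 1000 = 17.81 mg/L.

17.8 ppm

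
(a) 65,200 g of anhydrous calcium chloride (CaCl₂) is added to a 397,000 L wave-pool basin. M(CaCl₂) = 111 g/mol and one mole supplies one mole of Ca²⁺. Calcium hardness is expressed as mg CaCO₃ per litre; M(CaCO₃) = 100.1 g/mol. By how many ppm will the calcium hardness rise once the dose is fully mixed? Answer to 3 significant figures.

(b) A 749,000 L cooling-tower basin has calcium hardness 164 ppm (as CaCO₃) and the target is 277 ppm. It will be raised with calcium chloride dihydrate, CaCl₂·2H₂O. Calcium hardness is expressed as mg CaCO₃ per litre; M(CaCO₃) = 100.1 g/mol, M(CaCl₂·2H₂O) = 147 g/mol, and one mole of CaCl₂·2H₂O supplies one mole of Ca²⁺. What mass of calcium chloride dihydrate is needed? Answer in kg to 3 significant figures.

(a) 148 ppm; (b) 124 kg

(a) Moles of Ca²⁺: 65,200 g ÷ 111 g/mol = 587.4 mol.
(a) As CaCO₃: 587.4 mol × 100.1 g/mol = 58,800 g.
(a) Rise: 58,800 g / 397,000 L × 1000 = 148.1 mg/L.

(b) Hardness to add: (277 − 164) = 113 mg/L as CaCO₃ × 749,000 L = 84,640 g as CaCO₃.
(b) Moles of Ca²⁺ (1 mol Ca²⁺ ≡ 1 mol CaCO₃): 84,640 / 100.1 g/mol = 845.5 mol.
(b) Mass of CaCl₂·2H₂O: 845.5 × 147 = 124,300 g.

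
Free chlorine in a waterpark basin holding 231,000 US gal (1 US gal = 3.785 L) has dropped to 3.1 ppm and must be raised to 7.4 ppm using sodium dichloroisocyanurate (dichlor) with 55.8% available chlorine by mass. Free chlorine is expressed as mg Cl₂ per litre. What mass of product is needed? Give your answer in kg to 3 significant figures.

6.74 kg

Volume: 231,000 US gal × 3.785 L/gal = 874,335 L.
Chlorine deficit: 7.4 − 3.1 = 4.3 ppm = 4.3 mg/L as Cl₂.
Cl₂ equivalent needed: 4.3 mg/L × 874,335 L = 3,760,000 mg = 3760 g.
Product at 55.8% available chlorine: 3760 / 0.558 = 6738 g.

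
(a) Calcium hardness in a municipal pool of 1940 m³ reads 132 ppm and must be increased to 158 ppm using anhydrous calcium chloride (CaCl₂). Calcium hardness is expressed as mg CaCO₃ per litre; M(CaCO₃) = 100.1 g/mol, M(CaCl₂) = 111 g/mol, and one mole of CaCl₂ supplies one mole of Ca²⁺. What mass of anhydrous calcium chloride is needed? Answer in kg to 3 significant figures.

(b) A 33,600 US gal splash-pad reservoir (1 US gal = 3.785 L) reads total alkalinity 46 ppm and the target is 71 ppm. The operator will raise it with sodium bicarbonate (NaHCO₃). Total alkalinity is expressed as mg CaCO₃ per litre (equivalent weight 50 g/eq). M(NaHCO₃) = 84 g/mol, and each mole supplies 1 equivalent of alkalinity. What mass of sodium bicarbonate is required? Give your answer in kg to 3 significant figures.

(a) 55.9 kg; (b) 5.34 kg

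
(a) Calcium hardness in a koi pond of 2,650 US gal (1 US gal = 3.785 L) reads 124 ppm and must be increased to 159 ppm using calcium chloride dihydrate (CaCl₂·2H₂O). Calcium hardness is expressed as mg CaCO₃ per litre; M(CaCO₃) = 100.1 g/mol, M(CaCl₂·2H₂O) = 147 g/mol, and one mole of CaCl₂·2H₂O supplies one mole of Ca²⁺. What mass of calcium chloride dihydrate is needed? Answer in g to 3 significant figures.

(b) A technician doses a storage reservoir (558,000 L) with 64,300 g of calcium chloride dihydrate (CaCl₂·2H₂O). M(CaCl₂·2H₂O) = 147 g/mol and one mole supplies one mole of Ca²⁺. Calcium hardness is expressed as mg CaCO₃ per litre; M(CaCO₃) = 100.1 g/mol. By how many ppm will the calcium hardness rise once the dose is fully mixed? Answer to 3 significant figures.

(a) 516 g; (b) 78.5 ppm

(a) Volume: 2,650 US gal × 3.785 L/gal = 10,030 L.
(a) Hardness to add: (159 − 124) = 35 mg/L as CaCO₃ × 10,030 L = 351.1 g as CaCO₃.
(a) Moles of Ca²⁺ (1 mol Ca²⁺ ≡ 1 mol CaCO₃): 351.1 / 100.1 g/mol = 3.507 mol.
(a) Mass of CaCl₂·2H₂O: 3.507 × 147 = 515.5 g.

(b) Moles of Ca²⁺: 64,300 g ÷ 147 g/mol = 437.4 mol.
(b) As CaCO₃: 437.4 mol × 100.1 g/mol = 43,790 g.
(b) Rise: 43,790 g / 558,000 L × 1000 = 78.47 mg/L.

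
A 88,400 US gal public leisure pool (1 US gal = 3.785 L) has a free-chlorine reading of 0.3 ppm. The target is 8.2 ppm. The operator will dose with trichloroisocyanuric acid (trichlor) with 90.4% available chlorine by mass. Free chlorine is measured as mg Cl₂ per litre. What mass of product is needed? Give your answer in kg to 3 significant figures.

2.92 kg

Volume: 88,400 US gal × 3.785 L/gal = 334,594 L.
Chlorine deficit: 8.2 − 0.3 = 7.9 ppm = 7.9 mg/L as Cl₂.
Cl₂ equivalent needed: 7.9 mg/L × 334,594 L = 2,643,000 mg = 2643 g.
Product at 90.4% available chlorine: 2643 / 0.904 = 2924 g.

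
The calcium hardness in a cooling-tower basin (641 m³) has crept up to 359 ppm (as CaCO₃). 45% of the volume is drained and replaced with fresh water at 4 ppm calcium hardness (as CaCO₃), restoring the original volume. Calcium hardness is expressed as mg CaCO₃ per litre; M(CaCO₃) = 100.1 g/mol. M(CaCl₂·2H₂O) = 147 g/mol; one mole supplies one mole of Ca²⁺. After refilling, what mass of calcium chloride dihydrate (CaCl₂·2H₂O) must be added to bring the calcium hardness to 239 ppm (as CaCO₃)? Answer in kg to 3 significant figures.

37.4 kg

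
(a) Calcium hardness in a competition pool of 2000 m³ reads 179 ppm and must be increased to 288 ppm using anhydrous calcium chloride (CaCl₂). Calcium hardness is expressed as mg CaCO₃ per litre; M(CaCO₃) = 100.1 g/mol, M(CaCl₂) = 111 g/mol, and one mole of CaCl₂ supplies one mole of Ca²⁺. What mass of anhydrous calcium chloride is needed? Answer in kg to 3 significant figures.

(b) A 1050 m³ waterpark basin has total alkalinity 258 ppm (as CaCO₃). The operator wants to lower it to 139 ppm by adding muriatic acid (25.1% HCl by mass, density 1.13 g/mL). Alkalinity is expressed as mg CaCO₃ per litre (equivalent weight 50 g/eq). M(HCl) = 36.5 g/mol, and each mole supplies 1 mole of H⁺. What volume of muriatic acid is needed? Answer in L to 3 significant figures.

(a) Volume: 2000 m³ = 2,000,000 L.
(a) Hardness to add: (288 − 179) = 109 mg/L as CaCO₃ × 2,000,000 L = 218,000 g as CaCO₃.
(a) Moles of Ca²⁺ (1 mol Ca²⁺ ≡ 1 mol CaCO₃): 218,000 / 100.1 g/mol = 2178 mol.
(a) Mass of CaCl₂: 2178 × 111 = 241,700 g.

(b) Volume: 1050 m³ = 1,050,000 L.
(b) Alkalinity to neutralize: (258 − 139) = 119 mg/L as CaCO₃ × 1,050,000 L = 125,000 g as CaCO₃.
(b) Equivalents of H⁺ required: 125,000 ÷ 50 g/eq = 2499 eq = 2499 mol HCl.
(b) Mass of HCl: 2499 × 36.5 = 91,210 g.
(b) Mass of 25.1% solution: 91,210 / 0.251 = 363,400 g.
(b) Volume: 363,400 g ÷ 1.13 g/mL = 321,600 mL.

(a) 242 kg; (b) 322 L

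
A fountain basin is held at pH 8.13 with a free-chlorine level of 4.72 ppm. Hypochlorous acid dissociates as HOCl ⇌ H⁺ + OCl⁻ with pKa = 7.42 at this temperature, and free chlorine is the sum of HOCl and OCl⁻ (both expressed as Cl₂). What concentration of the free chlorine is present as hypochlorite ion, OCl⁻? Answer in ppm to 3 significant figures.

3.95 ppm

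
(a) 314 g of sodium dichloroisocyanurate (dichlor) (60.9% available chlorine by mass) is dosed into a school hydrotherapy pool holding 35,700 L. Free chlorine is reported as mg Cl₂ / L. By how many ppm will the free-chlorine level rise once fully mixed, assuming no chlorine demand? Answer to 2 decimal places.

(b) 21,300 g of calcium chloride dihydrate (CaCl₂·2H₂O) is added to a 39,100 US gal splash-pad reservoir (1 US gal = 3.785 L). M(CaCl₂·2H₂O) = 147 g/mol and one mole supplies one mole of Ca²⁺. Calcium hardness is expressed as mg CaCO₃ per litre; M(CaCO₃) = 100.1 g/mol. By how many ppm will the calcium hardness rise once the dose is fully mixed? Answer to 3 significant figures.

(a) 5.36 ppm; (b) 98.0 ppm

(a) Available chlorine delivered: 314 g × 0.609 = 191.2 g as Cl₂.
(a) Concentration rise: 191.2 g / 35,700 L = 5.356 mg/L = 5.36 ppm.

(b) Volume: 39,100 US gal × 3.785 L/gal = 147,994 L.
(b) Moles of Ca²⁺: 21,300 g ÷ 147 g/mol = 144.9 mol.
(b) As CaCO₃: 144.9 mol × 100.1 g/mol = 14,500 g.
(b) Rise: 14,500 g / 147,994 L × 1000 = 98.01 mg/L.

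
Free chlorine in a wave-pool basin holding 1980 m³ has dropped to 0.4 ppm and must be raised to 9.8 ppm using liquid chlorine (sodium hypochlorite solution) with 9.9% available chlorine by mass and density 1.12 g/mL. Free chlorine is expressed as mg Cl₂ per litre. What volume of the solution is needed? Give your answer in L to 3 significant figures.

168 L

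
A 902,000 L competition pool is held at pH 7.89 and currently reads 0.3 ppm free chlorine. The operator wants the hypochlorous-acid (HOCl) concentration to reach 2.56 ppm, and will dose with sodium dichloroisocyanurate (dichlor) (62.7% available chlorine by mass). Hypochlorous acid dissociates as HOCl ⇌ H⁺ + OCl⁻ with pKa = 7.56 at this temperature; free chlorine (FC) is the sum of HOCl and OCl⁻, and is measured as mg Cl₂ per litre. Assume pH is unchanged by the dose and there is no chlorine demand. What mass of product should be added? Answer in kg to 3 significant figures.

11.1 kg

[OCl⁻]/[HOCl] = 10^(pH − pKa) = 10^(7.89 − 7.56) = 2.138; fraction as HOCl = 1/(1 + 2.138) = 0.3187.
Free chlorine required for 2.56 ppm HOCl: 2.56 / 0.3187 = 8.033 ppm.
FC to add: 8.033 − 0.3 = 7.733 mg/L as Cl₂.
Cl₂ equivalent: 7.733 mg/L × 902,000 L = 6975 g.
Product at 62.7% available Cl: 6975 / 0.627 = 11,120 g.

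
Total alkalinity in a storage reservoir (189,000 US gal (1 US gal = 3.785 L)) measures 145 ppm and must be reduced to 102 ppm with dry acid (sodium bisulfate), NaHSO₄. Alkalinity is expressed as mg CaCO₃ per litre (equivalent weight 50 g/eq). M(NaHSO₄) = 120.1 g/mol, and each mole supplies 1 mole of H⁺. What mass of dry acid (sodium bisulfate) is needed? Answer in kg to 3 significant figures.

Volume: 189,000 US gal × 3.785 L/gal = 715,365 L.
Alkalinity to neutralize: (145 − 102) = 43 mg/L as CaCO₃ × 715,365 L = 30,760 g as CaCO₃.
Equivalents of H⁺ required: 30,760 ÷ 50 g/eq = 615.2 eq = 615.2 mol NaHSO₄.
Mass of NaHSO₄: 615.2 × 120.1 = 73,890 g.

73.9 kg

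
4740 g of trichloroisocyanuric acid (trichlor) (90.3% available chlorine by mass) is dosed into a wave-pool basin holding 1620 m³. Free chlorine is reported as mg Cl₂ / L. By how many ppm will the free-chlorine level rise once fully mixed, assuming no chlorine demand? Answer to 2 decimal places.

2.64 ppm

Volume: 1620 m³ = 1,620,000 L.
Available chlorine delivered: 4740 g × 0.903 = 4280 g as Cl₂.
Concentration rise: 4280 g / 1,620,000 L = 2.642 mg/L = 2.64 ppm.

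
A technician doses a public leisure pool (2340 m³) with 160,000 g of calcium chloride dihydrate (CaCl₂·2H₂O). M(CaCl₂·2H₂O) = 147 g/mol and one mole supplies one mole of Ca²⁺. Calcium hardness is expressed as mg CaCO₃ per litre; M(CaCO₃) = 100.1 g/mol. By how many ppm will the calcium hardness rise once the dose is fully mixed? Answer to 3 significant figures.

Volume: 2340 m³ = 2,340,000 L.
Moles of Ca²⁺: 160,000 g ÷ 147 g/mol = 1088 mol.
As CaCO₃: 1088 mol × 100.1 g/mol = 109,000 g.
Rise: 109,000 g / 2,340,000 L × 1000 = 46.56 mg/L.

46.6 ppm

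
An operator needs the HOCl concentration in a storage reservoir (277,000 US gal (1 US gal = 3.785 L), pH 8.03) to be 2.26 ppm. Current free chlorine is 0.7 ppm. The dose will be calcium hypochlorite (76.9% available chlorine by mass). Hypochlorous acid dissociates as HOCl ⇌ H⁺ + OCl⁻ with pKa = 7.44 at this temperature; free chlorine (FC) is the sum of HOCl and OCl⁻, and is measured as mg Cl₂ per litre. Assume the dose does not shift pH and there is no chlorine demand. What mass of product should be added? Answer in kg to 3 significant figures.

14.1 kg

Volume: 277,000 US gal × 3.785 L/gal = 1,048,445 L.
[OCl⁻]/[HOCl] = 10^(pH − pKa) = 10^(8.03 − 7.44) = 3.89; fraction as HOCl = 1/(1 + 3.89) = 0.2045.
Free chlorine required for 2.26 ppm HOCl: 2.26 / 0.2045 = 11.05 ppm.
FC to add: 11.05 − 0.7 = 10.35 mg/L as Cl₂.
Cl₂ equivalent: 10.35 mg/L × 1,048,445 L = 10,850 g.
Product at 76.9% available Cl: 10,850 / 0.769 = 14,110 g.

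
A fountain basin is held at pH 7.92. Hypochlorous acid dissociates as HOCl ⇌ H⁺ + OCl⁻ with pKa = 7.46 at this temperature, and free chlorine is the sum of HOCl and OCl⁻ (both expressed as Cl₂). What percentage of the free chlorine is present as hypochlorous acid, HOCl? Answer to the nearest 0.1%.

25.7%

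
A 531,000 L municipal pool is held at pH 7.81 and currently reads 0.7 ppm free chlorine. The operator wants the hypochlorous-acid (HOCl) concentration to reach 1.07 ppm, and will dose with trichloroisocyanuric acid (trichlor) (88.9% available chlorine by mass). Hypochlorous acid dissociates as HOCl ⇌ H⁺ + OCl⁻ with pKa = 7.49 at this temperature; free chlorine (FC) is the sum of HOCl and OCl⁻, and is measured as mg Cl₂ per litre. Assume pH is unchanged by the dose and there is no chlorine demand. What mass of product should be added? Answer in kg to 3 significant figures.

1.56 kg

[OCl⁻]/[HOCl] = 10^(pH − pKa) = 10^(7.81 − 7.49) = 2.089; fraction as HOCl = 1/(1 + 2.089) = 0.3237.
Free chlorine required for 1.07 ppm HOCl: 1.07 / 0.3237 = 3.306 ppm.
FC to add: 3.306 − 0.7 = 2.606 mg/L as Cl₂.
Cl₂ equivalent: 2.606 mg/L × 531,000 L = 1384 g.
Product at 88.9% available Cl: 1384 / 0.889 = 1556 g.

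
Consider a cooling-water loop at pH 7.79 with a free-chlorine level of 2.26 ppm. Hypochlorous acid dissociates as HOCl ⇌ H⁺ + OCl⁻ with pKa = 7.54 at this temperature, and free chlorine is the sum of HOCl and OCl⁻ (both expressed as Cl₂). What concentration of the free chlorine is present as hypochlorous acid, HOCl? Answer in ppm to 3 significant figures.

0.813 ppm

[OCl⁻]/[HOCl] = 10^(pH − pKa) = 10^(7.79 − 7.54) = 10^0.25 = 1.778.
Fraction as HOCl = 1 / (1 + 1.778) = 0.3599.
HOCl = 0.3599 × 2.26 ppm = 0.8135 ppm.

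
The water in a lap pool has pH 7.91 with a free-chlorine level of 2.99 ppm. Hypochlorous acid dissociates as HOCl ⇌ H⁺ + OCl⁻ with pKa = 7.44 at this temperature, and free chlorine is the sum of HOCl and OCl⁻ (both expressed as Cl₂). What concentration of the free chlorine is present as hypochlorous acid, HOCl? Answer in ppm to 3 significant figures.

0.757 ppm

[OCl⁻]/[HOCl] = 10^(pH − pKa) = 10^(7.91 − 7.44) = 10^0.47 = 2.951.
Fraction as HOCl = 1 / (1 + 2.951) = 0.2531.
HOCl = 0.2531 × 2.99 ppm = 0.7567 ppm.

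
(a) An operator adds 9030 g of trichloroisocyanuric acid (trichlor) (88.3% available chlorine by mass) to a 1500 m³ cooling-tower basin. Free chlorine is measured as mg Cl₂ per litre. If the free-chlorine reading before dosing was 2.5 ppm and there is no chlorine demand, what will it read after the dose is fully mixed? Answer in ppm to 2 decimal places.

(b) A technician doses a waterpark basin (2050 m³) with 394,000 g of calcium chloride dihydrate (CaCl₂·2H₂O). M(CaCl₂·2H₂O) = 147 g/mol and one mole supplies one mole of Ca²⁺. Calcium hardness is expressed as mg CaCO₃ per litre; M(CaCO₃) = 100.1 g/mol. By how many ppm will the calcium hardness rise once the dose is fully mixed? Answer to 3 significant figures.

(a) 7.82 ppm; (b) 131 ppm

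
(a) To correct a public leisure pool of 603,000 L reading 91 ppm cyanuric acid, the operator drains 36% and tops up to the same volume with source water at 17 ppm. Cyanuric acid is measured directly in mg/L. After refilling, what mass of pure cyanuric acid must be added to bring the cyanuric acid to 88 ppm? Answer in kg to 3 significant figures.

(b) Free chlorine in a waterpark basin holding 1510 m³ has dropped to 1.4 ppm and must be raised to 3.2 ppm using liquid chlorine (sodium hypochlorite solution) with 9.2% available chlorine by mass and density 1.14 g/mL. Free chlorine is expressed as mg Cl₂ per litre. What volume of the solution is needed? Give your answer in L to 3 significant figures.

(a) 14.3 kg; (b) 25.9 L

(a) After draining 36% and refilling: 91 × 0.64 + 17 × 0.36 = 64.36 ppm.
(a) Deficit to target: 88 − 64.36 = 23.64 mg/L.
(a) Mass: 23.64 mg/L × 603,000 L = 14,250 g cyanuric acid.

(b) Volume: 1510 m³ = 1,510,000 L.
(b) Chlorine deficit: 3.2 − 1.4 = 1.8 ppm = 1.8 mg/L as Cl₂.
(b) Cl₂ equivalent needed: 1.8 mg/L × 1,510,000 L = 2,718,000 mg = 2718 g.
(b) Product at 9.2% available chlorine: 2718 / 0.092 = 29,540 g.
(b) Volume at density 1.14 g/mL: 29,540 g ÷ 1.14 g/mL = 25,920 mL.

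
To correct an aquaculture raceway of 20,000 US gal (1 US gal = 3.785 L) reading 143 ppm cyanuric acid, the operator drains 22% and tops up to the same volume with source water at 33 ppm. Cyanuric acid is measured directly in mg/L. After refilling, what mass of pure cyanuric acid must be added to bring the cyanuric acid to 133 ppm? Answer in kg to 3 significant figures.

1.07 kg

Volume: 20,000 US gal × 3.785 L/gal = 75,700 L.
After draining 22% and refilling: 143 × 0.78 + 33 × 0.22 = 118.8 ppm.
Deficit to target: 133 − 118.8 = 14.2 mg/L.
Mass: 14.2 mg/L × 75,700 L = 1075 g cyanuric acid.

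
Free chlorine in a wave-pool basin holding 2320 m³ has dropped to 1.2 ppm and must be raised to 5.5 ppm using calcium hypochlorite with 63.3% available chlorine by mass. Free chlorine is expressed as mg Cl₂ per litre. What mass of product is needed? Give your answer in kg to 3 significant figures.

15.8 kg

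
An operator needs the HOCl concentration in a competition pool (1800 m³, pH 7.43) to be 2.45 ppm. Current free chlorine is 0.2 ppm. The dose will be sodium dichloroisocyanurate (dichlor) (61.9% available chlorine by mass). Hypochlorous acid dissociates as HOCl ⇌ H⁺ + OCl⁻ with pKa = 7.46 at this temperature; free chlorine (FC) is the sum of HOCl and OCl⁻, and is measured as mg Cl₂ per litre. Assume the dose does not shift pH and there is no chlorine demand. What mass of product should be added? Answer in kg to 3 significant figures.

13.2 kg

Volume: 1800 m³ = 1,800,000 L.
[OCl⁻]/[HOCl] = 10^(pH − pKa) = 10^(7.43 − 7.46) = 0.9333; fraction as HOCl = 1/(1 + 0.9333) = 0.5173.
Free chlorine required for 2.45 ppm HOCl: 2.45 / 0.5173 = 4.736 ppm.
FC to add: 4.736 − 0.2 = 4.536 mg/L as Cl₂.
Cl₂ equivalent: 4.536 mg/L × 1,800,000 L = 8166 g.
Product at 61.9% available Cl: 8166 / 0.619 = 13,190 g.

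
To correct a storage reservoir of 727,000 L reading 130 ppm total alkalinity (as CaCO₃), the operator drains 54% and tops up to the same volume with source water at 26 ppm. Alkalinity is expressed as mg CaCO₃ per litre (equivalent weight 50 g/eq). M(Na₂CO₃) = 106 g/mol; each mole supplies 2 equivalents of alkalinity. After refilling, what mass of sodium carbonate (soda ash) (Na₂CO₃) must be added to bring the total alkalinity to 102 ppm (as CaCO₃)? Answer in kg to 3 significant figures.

21.7 kg

After draining 54% and refilling: 130 × 0.46 + 26 × 0.54 = 73.84 ppm.
Deficit to target: 102 − 73.84 = 28.16 mg/L.
As CaCO₃: 28.16 mg/L × 727,000 L = 20,470 g; ÷ 50 g/eq ÷ 2 = 204.7 mol Na₂CO₃.
Mass: 204.7 × 106 = 21,700 g.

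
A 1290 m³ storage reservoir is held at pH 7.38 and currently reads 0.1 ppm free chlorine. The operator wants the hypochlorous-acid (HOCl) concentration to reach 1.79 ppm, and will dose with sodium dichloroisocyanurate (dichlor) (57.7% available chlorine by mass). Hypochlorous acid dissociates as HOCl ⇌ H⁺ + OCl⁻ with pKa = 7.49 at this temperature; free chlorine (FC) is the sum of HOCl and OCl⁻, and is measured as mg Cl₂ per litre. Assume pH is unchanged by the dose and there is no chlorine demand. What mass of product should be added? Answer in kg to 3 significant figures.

6.88 kg

Volume: 1290 m³ = 1,290,000 L.
[OCl⁻]/[HOCl] = 10^(pH − pKa) = 10^(7.38 − 7.49) = 0.7762; fraction as HOCl = 1/(1 + 0.7762) = 0.563.
Free chlorine required for 1.79 ppm HOCl: 1.79 / 0.563 = 3.179 ppm.
FC to add: 3.179 − 0.1 = 3.079 mg/L as Cl₂.
Cl₂ equivalent: 3.079 mg/L × 1,290,000 L = 3973 g.
Product at 57.7% available Cl: 3973 / 0.577 = 6885 g.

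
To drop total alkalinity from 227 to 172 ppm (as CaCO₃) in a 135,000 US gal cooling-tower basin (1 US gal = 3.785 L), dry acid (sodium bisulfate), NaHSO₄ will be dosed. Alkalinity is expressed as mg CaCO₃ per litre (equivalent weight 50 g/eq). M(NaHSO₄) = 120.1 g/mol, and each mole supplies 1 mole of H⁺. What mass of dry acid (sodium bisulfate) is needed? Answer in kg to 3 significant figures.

Volume: 135,000 US gal × 3.785 L/gal = 510,975 L.
Alkalinity to neutralize: (227 − 172) = 55 mg/L as CaCO₃ × 510,975 L = 28,100 g as CaCO₃.
Equivalents of H⁺ required: 28,100 ÷ 50 g/eq = 562.1 eq = 562.1 mol NaHSO₄.
Mass of NaHSO₄: 562.1 × 120.1 = 67,500 g.

67.5 kg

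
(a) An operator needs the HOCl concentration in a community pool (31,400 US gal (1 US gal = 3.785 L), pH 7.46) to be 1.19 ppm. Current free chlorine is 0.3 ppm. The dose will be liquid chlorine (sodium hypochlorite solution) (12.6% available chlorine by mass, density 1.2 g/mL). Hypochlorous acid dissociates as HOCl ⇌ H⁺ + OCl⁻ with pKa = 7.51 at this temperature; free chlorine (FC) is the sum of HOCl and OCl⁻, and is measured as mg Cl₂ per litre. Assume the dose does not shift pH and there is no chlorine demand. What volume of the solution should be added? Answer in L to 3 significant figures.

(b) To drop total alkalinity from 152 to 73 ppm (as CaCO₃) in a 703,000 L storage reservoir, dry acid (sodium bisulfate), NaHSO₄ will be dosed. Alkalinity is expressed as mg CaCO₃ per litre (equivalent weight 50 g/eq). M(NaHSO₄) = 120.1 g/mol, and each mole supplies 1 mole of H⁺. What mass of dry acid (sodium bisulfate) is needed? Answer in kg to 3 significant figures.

(a) 1.53 L; (b) 133 kg

(a) Volume: 31,400 US gal × 3.785 L/gal = 118,849 L.
(a) [OCl⁻]/[HOCl] = 10^(pH − pKa) = 10^(7.46 − 7.51) = 0.8913; fraction as HOCl = 1/(1 + 0.8913) = 0.5288.
(a) Free chlorine required for 1.19 ppm HOCl: 1.19 / 0.5288 = 2.251 ppm.
(a) FC to add: 2.251 − 0.3 = 1.951 mg/L as Cl₂.
(a) Cl₂ equivalent: 1.951 mg/L × 118,849 L = 231.8 g.
(a) Product at 12.6% available Cl: 231.8 / 0.126 = 1840 g.
(a) Volume: 1840 g ÷ 1.2 g/mL = 1533 mL.

(b) Alkalinity to neutralize: (152 − 73) = 79 mg/L as CaCO₃ × 703,000 L = 55,540 g as CaCO₃.
(b) Equivalents of H⁺ required: 55,540 ÷ 50 g/eq = 1111 eq = 1111 mol NaHSO₄.
(b) Mass of NaHSO₄: 1111 × 120.1 = 133,400 g.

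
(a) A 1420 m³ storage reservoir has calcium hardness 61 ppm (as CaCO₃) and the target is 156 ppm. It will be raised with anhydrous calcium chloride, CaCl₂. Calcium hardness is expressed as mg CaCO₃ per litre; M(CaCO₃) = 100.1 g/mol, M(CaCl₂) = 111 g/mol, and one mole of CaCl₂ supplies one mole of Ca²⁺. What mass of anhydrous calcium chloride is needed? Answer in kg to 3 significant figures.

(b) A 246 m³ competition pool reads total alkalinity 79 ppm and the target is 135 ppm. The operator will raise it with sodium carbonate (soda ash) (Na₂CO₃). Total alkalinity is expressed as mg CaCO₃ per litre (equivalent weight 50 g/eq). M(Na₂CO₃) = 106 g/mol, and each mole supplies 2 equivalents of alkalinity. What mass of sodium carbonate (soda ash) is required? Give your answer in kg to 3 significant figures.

(a) 150 kg; (b) 14.6 kg

(a) Volume: 1420 m³ = 1,420,000 L.
(a) Hardness to add: (156 − 61) = 95 mg/L as CaCO₃ × 1,420,000 L = 134,900 g as CaCO₃.
(a) Moles of Ca²⁺ (1 mol Ca²⁺ ≡ 1 mol CaCO₃): 134,900 / 100.1 g/mol = 1348 mol.
(a) Mass of CaCl₂: 1348 × 111 = 149,600 g.

(b) Volume: 246 m³ = 246,000 L.
(b) Alkalinity to add: (135 − 79) = 56 mg/L as CaCO₃ × 246,000 L = 13,780 g as CaCO₃.
(b) Equivalents: 13,780 g ÷ 50 g/eq = 275.5 eq.
(b) Each mole of Na₂CO₃ supplies 2 eq, so 275.5 / 2 = 137.8 mol.
(b) Mass: 137.8 mol × 106 g/mol = 14,600 g.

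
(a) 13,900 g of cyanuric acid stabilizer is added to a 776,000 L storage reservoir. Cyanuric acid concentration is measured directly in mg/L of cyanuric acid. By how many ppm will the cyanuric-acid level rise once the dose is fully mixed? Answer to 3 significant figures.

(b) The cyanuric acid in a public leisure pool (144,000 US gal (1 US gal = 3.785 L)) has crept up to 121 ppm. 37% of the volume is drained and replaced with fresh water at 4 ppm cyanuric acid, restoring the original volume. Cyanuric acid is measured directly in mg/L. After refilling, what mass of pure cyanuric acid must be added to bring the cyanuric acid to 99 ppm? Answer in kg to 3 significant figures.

(a) Rise: 13,900 g / 776,000 L × 1000 = 17.91 mg/L.

(b) Volume: 144,000 US gal × 3.785 L/gal = 545,040 L.
(b) After draining 37% and refilling: 121 × 0.63 + 4 × 0.37 = 77.71 ppm.
(b) Deficit to target: 99 − 77.71 = 21.29 mg/L.
(b) Mass: 21.29 mg/L × 545,040 L = 11,600 g cyanuric acid.

(a) 17.9 ppm; (b) 11.6 kg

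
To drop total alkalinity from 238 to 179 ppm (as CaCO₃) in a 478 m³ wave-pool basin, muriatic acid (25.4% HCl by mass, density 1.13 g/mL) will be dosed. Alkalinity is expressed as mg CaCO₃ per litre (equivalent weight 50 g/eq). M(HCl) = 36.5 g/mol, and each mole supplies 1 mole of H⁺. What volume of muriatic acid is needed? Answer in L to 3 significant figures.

71.7 L

Volume: 478 m³ = 478,000 L.
Alkalinity to neutralize: (238 − 179) = 59 mg/L as CaCO₃ × 478,000 L = 28,200 g as CaCO₃.
Equivalents of H⁺ required: 28,200 ÷ 50 g/eq = 564 eq = 564 mol HCl.
Mass of HCl: 564 × 36.5 = 20,590 g.
Mass of 25.4% solution: 20,590 / 0.254 = 81,050 g.
Volume: 81,050 g ÷ 1.13 g/mL = 71,730 mL.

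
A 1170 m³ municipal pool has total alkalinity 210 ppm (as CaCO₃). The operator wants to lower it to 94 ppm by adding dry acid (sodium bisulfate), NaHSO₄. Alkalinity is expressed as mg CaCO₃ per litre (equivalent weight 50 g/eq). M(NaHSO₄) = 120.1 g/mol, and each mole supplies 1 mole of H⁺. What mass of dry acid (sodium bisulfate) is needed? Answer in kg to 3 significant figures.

326 kg

Volume: 1170 m³ = 1,170,000 L.
Alkalinity to neutralize: (210 − 94) = 116 mg/L as CaCO₃ × 1,170,000 L = 135,700 g as CaCO₃.
Equivalents of H⁺ required: 135,700 ÷ 50 g/eq = 2714 eq = 2714 mol NaHSO₄.
Mass of NaHSO₄: 2714 × 120.1 = 326,000 g.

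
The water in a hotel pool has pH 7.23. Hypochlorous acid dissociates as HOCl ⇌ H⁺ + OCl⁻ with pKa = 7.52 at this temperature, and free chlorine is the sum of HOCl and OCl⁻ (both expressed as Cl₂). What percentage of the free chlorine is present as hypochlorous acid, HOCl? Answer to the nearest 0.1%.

66.1%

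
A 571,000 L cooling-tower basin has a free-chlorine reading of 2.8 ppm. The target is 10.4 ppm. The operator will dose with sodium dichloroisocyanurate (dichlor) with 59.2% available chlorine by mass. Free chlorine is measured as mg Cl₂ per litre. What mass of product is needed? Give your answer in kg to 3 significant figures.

Chlorine deficit: 10.4 − 2.8 = 7.6 ppm = 7.6 mg/L as Cl₂.
Cl₂ equivalent needed: 7.6 mg/L × 571,000 L = 4,340,000 mg = 4340 g.
Product at 59.2% available chlorine: 4340 / 0.592 = 7330 g.

7.33 kg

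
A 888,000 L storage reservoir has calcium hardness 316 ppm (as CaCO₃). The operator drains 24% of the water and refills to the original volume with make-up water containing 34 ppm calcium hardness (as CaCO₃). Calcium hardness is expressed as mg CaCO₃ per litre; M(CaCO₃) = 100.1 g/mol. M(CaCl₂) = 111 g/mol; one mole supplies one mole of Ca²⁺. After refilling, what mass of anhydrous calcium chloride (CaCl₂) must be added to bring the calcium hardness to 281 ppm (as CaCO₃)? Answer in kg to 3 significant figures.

32.2 kg

After draining 24% and refilling: 316 × 0.76 + 34 × 0.24 = 248.32 ppm.
Deficit to target: 281 − 248.32 = 32.68 mg/L.
As CaCO₃: 32.68 mg/L × 888,000 L = 29,020 g; ÷ 100.1 = 289.9 mol Ca²⁺.
Mass: 289.9 × 111 = 32,180 g.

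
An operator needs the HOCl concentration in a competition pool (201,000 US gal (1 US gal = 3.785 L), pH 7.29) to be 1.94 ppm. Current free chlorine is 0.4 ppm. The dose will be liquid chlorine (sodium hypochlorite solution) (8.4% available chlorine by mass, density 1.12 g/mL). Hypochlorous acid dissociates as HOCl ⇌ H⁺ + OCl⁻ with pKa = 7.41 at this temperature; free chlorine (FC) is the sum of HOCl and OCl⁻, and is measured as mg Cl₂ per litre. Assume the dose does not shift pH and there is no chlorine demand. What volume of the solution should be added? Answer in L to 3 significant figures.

24.4 L

Volume: 201,000 US gal × 3.785 L/gal = 760,785 L.
[OCl⁻]/[HOCl] = 10^(pH − pKa) = 10^(7.29 − 7.41) = 0.7586; fraction as HOCl = 1/(1 + 0.7586) = 0.5686.
Free chlorine required for 1.94 ppm HOCl: 1.94 / 0.5686 = 3.412 ppm.
FC to add: 3.412 − 0.4 = 3.012 mg/L as Cl₂.
Cl₂ equivalent: 3.012 mg/L × 760,785 L = 2291 g.
Product at 8.4% available Cl: 2291 / 0.084 = 27,280 g.
Volume: 27,280 g ÷ 1.12 g/mL = 24,350 mL.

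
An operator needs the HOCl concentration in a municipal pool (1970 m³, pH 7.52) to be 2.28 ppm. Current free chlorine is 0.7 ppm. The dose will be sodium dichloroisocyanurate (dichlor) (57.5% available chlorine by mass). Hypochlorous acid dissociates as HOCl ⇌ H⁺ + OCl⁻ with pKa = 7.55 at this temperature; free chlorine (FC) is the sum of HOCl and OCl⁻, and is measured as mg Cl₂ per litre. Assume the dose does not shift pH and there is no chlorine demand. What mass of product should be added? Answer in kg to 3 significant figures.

Volume: 1970 m³ = 1,970,000 L.
[OCl⁻]/[HOCl] = 10^(pH − pKa) = 10^(7.52 − 7.55) = 0.9333; fraction as HOCl = 1/(1 + 0.9333) = 0.5173.
Free chlorine required for 2.28 ppm HOCl: 2.28 / 0.5173 = 4.408 ppm.
FC to add: 4.408 − 0.7 = 3.708 mg/L as Cl₂.
Cl₂ equivalent: 3.708 mg/L × 1,970,000 L = 7304 g.
Product at 57.5% available Cl: 7304 / 0.575 = 12,700 g.

12.7 kg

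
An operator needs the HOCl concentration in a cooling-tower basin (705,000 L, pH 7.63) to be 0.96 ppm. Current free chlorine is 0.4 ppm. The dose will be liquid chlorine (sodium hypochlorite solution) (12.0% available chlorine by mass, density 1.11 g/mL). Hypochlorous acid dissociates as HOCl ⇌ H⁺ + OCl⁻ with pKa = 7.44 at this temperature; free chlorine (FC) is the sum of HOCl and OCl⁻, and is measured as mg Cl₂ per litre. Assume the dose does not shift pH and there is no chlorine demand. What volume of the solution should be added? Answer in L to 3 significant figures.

10.8 L

[OCl⁻]/[HOCl] = 10^(pH − pKa) = 10^(7.63 − 7.44) = 1.549; fraction as HOCl = 1/(1 + 1.549) = 0.3923.
Free chlorine required for 0.96 ppm HOCl: 0.96 / 0.3923 = 2.447 ppm.
FC to add: 2.447 − 0.4 = 2.047 mg/L as Cl₂.
Cl₂ equivalent: 2.047 mg/L × 705,000 L = 1443 g.
Product at 12.0% available Cl: 1443 / 0.12 = 12,030 g.
Volume: 12,030 g ÷ 1.11 g/mL = 10,830 mL.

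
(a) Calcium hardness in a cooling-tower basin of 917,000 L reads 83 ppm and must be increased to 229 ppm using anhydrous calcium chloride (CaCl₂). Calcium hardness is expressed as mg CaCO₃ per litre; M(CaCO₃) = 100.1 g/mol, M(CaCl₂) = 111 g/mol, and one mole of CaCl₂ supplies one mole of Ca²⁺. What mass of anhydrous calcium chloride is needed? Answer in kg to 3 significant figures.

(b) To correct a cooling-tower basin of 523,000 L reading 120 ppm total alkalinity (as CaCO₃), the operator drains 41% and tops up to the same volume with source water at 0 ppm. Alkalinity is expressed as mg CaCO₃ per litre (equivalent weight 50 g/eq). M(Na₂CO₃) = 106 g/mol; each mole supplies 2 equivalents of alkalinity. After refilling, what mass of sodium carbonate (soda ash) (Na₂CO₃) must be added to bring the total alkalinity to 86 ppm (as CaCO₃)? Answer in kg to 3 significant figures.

(a) Hardness to add: (229 − 83) = 146 mg/L as CaCO₃ × 917,000 L = 133,900 g as CaCO₃.
(a) Moles of Ca²⁺ (1 mol Ca²⁺ ≡ 1 mol CaCO₃): 133,900 / 100.1 g/mol = 1337 mol.
(a) Mass of CaCl₂: 1337 × 111 = 148,500 g.

(b) After draining 41% and refilling: 120 × 0.59 + 0 × 0.41 = 70.8 ppm.
(b) Deficit to target: 86 − 70.8 = 15.2 mg/L.
(b) As CaCO₃: 15.2 mg/L × 523,000 L = 7950 g; ÷ 50 g/eq ÷ 2 = 79.5 mol Na₂CO₃.
(b) Mass: 79.5 × 106 = 8427 g.

(a) 148 kg; (b) 8.43 kg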